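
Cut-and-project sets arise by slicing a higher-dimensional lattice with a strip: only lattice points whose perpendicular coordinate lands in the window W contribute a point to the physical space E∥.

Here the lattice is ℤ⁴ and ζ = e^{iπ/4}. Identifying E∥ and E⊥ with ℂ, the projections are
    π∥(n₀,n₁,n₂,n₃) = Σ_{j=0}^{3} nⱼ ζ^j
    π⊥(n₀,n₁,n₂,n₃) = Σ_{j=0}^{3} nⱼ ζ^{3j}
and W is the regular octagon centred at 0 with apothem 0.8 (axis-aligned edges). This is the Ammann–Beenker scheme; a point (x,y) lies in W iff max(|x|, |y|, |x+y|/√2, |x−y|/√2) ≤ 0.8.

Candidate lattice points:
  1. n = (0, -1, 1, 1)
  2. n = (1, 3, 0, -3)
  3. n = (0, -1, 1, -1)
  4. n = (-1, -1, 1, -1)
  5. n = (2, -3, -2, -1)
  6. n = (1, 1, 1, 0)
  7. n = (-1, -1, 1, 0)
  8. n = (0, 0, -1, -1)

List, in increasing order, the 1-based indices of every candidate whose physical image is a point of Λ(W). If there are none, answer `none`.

6, 8

π⊥(n) = n₀ + n₁ζ³ + n₂ζ⁶ + n₃ζ⁹ where ζ = e^{iπ/4}.
candidate 1: n = (0, -1, 1, 1) → π⊥ ≈ (+1.414214, -1.000000); max(|x|,|y|,|x±y|/√2) = 1.707107 > 0.8 ⇒ ∉ W
candidate 2: n = (1, 3, 0, -3) → π⊥ ≈ (-3.242641, +0.000000); max(|x|,|y|,|x±y|/√2) = 3.242641 > 0.8 ⇒ ∉ W
candidate 3: n = (0, -1, 1, -1) → π⊥ ≈ (+0.000000, -2.414214); max(|x|,|y|,|x±y|/√2) = 2.414214 > 0.8 ⇒ ∉ W
candidate 4: n = (-1, -1, 1, -1) → π⊥ ≈ (-1.000000, -2.414214); max(|x|,|y|,|x±y|/√2) = 2.414214 > 0.8 ⇒ ∉ W
candidate 5: n = (2, -3, -2, -1) → π⊥ ≈ (+3.414214, -0.828427); max(|x|,|y|,|x±y|/√2) = 3.414214 > 0.8 ⇒ ∉ W
candidate 6: n = (1, 1, 1, 0) → π⊥ ≈ (+0.292893, -0.292893); max(|x|,|y|,|x±y|/√2) = 0.414214 ≤ 0.8 ⇒ ∈ W
candidate 7: n = (-1, -1, 1, 0) → π⊥ ≈ (-0.292893, -1.707107); max(|x|,|y|,|x±y|/√2) = 1.707107 > 0.8 ⇒ ∉ W
candidate 8: n = (0, 0, -1, -1) → π⊥ ≈ (-0.707107, +0.292893); max(|x|,|y|,|x±y|/√2) = 0.707107 ≤ 0.8 ⇒ ∈ W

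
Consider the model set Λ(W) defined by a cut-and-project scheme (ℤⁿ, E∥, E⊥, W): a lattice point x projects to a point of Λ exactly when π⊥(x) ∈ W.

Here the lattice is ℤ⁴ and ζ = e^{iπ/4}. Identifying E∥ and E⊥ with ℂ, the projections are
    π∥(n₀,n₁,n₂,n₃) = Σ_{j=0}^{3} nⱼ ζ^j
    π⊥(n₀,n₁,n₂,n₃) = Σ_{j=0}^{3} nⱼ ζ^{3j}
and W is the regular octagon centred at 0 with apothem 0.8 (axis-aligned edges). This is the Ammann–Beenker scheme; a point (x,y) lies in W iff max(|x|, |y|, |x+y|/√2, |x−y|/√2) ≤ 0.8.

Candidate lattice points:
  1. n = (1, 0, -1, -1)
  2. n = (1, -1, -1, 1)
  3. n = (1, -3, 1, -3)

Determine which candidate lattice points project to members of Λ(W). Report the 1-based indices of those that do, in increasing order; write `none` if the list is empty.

1

With ζ = e^{iπ/4} the internal vectors are ζ^0,ζ^3,ζ^6,ζ^9.
candidate 1: n = (1, 0, -1, -1) → π⊥ ≈ (+0.2929, +0.2929); max(|x|,|y|,|x±y|/√2) = 0.4142 ≤ 0.8 ⇒ ∈ W
candidate 2: n = (1, -1, -1, 1) → π⊥ ≈ (+2.4142, +1.0000); max(|x|,|y|,|x±y|/√2) = 2.4142 > 0.8 ⇒ ∉ W
candidate 3: n = (1, -3, 1, -3) → π⊥ ≈ (+1.0000, -5.2426); max(|x|,|y|,|x±y|/√2) = 5.2426 > 0.8 ⇒ ∉ W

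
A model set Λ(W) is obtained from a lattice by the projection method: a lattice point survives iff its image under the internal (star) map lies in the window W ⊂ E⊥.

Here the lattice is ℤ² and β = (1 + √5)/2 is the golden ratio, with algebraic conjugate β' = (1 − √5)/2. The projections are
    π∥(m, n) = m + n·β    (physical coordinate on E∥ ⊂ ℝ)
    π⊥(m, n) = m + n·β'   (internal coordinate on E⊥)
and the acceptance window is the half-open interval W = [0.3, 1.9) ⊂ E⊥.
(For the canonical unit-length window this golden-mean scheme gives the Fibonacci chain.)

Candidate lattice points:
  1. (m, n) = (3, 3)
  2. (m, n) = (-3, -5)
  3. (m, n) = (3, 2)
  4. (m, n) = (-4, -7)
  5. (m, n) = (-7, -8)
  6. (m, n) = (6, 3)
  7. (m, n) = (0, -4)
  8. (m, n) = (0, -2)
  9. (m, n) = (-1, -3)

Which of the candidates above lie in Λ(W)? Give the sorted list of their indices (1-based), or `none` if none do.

1, 3, 4, 8, 9

Numerically β ≈ 1.61803 and β' = −1/β ≈ -0.61803.
#1 (3,3): internal coord 3 + (3)·β' = +1.14590; +1.14590 ∈ [0.3, 1.9) → IN Λ
#2 (-3,-5): internal coord -3 + (-5)·β' = +0.09017; +0.09017 ∉ [0.3, 1.9) → out
#3 (3,2): internal coord 3 + (2)·β' = +1.76393; +1.76393 ∈ [0.3, 1.9) → IN Λ
#4 (-4,-7): internal coord -4 + (-7)·β' = +0.32624; +0.32624 ∈ [0.3, 1.9) → IN Λ
#5 (-7,-8): internal coord -7 + (-8)·β' = -2.05573; -2.05573 ∉ [0.3, 1.9) → out
#6 (6,3): internal coord 6 + (3)·β' = +4.14590; +4.14590 ∉ [0.3, 1.9) → out
#7 (0,-4): internal coord 0 + (-4)·β' = +2.47214; +2.47214 ∉ [0.3, 1.9) → out
#8 (0,-2): internal coord 0 + (-2)·β' = +1.23607; +1.23607 ∈ [0.3, 1.9) → IN Λ
#9 (-1,-3): internal coord -1 + (-3)·β' = +0.85410; +0.85410 ∈ [0.3, 1.9) → IN Λ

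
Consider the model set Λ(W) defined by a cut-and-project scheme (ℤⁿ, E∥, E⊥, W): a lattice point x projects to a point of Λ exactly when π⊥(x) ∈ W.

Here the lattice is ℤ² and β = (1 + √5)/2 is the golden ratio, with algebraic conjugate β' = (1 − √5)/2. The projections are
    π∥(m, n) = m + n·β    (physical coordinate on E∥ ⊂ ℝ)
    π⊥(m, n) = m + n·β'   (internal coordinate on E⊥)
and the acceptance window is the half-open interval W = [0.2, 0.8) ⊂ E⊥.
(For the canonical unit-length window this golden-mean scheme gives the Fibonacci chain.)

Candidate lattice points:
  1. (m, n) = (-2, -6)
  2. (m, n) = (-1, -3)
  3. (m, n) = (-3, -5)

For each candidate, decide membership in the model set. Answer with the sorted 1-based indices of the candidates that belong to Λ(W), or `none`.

none

Compute β' = (1−√5)/2 = -0.61803, so π⊥(m,n) = m -0.61803·n.
#1 (-2,-6): internal coord -2 + (-6)·β' = +1.70820; +1.70820 ∉ [0.2, 0.8) → out
#2 (-1,-3): internal coord -1 + (-3)·β' = +0.85410; +0.85410 ∉ [0.2, 0.8) → out
#3 (-3,-5): internal coord -3 + (-5)·β' = +0.09017; +0.09017 ∉ [0.2, 0.8) → out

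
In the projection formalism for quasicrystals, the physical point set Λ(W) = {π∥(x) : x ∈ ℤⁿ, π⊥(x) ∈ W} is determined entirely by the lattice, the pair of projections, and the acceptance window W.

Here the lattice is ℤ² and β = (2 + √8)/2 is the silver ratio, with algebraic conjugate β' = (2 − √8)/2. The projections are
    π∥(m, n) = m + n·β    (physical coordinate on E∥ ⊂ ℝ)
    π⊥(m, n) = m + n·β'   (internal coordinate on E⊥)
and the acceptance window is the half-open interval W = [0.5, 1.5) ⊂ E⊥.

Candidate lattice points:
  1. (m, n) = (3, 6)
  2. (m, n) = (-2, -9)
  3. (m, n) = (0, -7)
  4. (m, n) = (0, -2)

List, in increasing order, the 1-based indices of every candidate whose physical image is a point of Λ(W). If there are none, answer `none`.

1, 4

Compute β' = (2−√8)/2 = -0.41421, so π⊥(m,n) = m -0.41421·n.
#1 (3,6): internal coord 3 + (6)·β' = +0.51472; +0.51472 ∈ [0.5, 1.5) → IN Λ
#2 (-2,-9): internal coord -2 + (-9)·β' = +1.72792; +1.72792 ∉ [0.5, 1.5) → out
#3 (0,-7): internal coord 0 + (-7)·β' = +2.89949; +2.89949 ∉ [0.5, 1.5) → out
#4 (0,-2): internal coord 0 + (-2)·β' = +0.82843; +0.82843 ∈ [0.5, 1.5) → IN Λ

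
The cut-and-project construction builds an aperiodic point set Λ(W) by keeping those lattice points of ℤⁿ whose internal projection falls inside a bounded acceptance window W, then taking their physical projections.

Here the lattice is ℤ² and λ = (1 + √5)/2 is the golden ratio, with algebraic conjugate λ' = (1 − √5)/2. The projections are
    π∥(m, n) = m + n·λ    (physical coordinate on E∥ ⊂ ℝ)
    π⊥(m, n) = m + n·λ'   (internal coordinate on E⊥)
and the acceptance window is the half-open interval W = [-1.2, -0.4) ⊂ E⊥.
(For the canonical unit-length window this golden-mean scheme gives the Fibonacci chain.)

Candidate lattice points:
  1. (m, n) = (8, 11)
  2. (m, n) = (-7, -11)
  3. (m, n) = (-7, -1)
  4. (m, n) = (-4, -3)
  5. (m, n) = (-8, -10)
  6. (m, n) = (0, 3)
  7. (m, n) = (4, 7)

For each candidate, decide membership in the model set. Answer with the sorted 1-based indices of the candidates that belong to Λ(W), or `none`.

λ' = (1−√5)/2 ≈ -0.6180.
[1] lift (8,11): star map gives 1.2016; window check -1.2 ≤ 1.2016 < -0.4 is false → out
[2] lift (-7,-11): star map gives -0.2016; window check -1.2 ≤ -0.2016 < -0.4 is false → out
[3] lift (-7,-1): star map gives -6.3820; window check -1.2 ≤ -6.3820 < -0.4 is false → out
[4] lift (-4,-3): star map gives -2.1459; window check -1.2 ≤ -2.1459 < -0.4 is false → out
[5] lift (-8,-10): star map gives -1.8197; window check -1.2 ≤ -1.8197 < -0.4 is false → out
[6] lift (0,3): star map gives -1.8541; window check -1.2 ≤ -1.8541 < -0.4 is false → out
[7] lift (4,7): star map gives -0.3262; window check -1.2 ≤ -0.3262 < -0.4 is false → out

none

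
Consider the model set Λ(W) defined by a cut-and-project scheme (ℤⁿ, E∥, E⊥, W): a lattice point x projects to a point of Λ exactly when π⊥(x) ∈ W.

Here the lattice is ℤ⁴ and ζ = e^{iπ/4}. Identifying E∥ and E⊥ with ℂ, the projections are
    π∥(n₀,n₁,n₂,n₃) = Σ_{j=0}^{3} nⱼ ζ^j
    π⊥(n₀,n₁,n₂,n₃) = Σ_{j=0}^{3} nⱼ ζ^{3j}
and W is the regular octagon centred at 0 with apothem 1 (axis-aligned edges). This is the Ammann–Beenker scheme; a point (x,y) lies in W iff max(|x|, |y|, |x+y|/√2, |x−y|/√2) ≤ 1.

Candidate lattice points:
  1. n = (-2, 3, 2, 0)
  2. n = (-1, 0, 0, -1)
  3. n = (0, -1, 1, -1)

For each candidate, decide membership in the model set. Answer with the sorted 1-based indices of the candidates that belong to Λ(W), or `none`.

none

π⊥(n) = n₀ + n₁ζ³ + n₂ζ⁶ + n₃ζ⁹ where ζ = e^{iπ/4}.
candidate 1: n = (-2, 3, 2, 0) → π⊥ ≈ (-4.12132, +0.12132); max(|x|,|y|,|x±y|/√2) = 4.12132 > 1 ⇒ ∉ W
candidate 2: n = (-1, 0, 0, -1) → π⊥ ≈ (-1.70711, -0.70711); max(|x|,|y|,|x±y|/√2) = 1.70711 > 1 ⇒ ∉ W
candidate 3: n = (0, -1, 1, -1) → π⊥ ≈ (+0.00000, -2.41421); max(|x|,|y|,|x±y|/√2) = 2.41421 > 1 ⇒ ∉ W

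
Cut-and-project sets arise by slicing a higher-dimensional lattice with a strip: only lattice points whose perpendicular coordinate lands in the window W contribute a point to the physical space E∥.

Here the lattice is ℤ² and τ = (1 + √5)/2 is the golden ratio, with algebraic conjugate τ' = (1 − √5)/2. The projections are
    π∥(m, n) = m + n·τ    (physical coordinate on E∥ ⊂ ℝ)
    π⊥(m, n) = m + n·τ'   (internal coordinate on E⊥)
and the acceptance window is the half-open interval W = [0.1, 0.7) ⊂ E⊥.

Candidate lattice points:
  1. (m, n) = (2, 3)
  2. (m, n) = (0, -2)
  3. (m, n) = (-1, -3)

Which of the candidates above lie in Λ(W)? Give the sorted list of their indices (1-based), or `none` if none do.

1

Numerically τ ≈ 1.6180 and τ' = −1/τ ≈ -0.6180.
[1] lift (2,3): star map gives 0.1459; window check 0.1 ≤ 0.1459 < 0.7 is true → IN Λ
[2] lift (0,-2): star map gives 1.2361; window check 0.1 ≤ 1.2361 < 0.7 is false → out
[3] lift (-1,-3): star map gives 0.8541; window check 0.1 ≤ 0.8541 < 0.7 is false → out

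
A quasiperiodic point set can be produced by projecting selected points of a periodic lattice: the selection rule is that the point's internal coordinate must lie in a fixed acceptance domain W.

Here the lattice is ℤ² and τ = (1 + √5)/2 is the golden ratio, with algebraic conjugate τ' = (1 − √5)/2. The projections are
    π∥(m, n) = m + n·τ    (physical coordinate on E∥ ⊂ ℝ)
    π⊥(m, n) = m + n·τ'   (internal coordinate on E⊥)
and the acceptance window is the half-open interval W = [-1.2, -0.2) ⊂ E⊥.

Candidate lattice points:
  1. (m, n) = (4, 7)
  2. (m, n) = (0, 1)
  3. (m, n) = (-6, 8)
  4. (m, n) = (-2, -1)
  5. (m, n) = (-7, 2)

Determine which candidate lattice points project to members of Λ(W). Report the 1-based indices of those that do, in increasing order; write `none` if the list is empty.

1, 2

Numerically τ ≈ 1.6180 and τ' = −1/τ ≈ -0.6180.
candidate 1: (m,n)=(4,7) → π∥ = 4+7·τ ≈ 15.3262, π⊥ = 4+7·τ' ≈ -0.3262 ∈ [-1.2, -0.2) ⇒ IN Λ
candidate 2: (m,n)=(0,1) → π∥ = 0+1·τ ≈ 1.6180, π⊥ = 0+1·τ' ≈ -0.6180 ∈ [-1.2, -0.2) ⇒ IN Λ
candidate 3: (m,n)=(-6,8) → π∥ = -6+8·τ ≈ 6.9443, π⊥ = -6+8·τ' ≈ -10.9443 ∉ [-1.2, -0.2) ⇒ out
candidate 4: (m,n)=(-2,-1) → π∥ = -2-1·τ ≈ -3.6180, π⊥ = -2-1·τ' ≈ -1.3820 ∉ [-1.2, -0.2) ⇒ out
candidate 5: (m,n)=(-7,2) → π∥ = -7+2·τ ≈ -3.7639, π⊥ = -7+2·τ' ≈ -8.2361 ∉ [-1.2, -0.2) ⇒ out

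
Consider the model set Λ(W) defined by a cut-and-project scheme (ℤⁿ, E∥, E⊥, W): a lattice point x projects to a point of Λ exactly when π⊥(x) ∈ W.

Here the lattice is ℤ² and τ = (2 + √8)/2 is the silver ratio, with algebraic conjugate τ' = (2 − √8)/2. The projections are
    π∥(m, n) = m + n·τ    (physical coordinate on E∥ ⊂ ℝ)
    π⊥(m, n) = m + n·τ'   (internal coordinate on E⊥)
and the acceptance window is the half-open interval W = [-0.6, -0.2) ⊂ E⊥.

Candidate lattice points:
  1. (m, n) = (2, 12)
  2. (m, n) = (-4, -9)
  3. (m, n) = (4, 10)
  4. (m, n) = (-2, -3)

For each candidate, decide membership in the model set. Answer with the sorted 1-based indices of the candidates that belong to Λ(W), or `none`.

2

Compute τ' = (2−√8)/2 = -0.41421, so π⊥(m,n) = m -0.41421·n.
#1 (2,12): internal coord 2 + (12)·τ' = -2.97056; -2.97056 ∉ [-0.6, -0.2) → out
#2 (-4,-9): internal coord -4 + (-9)·τ' = -0.27208; -0.27208 ∈ [-0.6, -0.2) → IN Λ
#3 (4,10): internal coord 4 + (10)·τ' = -0.14214; -0.14214 ∉ [-0.6, -0.2) → out
#4 (-2,-3): internal coord -2 + (-3)·τ' = -0.75736; -0.75736 ∉ [-0.6, -0.2) → out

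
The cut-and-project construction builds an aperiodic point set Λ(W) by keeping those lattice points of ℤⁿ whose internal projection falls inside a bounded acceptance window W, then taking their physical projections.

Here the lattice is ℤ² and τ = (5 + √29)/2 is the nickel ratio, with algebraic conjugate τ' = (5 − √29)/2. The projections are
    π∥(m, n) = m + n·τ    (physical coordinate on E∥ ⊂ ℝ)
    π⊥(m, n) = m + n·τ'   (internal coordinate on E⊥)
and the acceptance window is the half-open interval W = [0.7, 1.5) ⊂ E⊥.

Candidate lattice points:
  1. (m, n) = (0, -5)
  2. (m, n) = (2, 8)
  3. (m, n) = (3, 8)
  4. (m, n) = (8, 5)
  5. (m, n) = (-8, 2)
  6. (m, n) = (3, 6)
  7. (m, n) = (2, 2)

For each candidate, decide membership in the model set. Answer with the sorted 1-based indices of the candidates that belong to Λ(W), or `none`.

Compute τ' = (5−√29)/2 = -0.192582, so π⊥(m,n) = m -0.192582·n.
[1] lift (0,-5): star map gives 0.962912; window check 0.7 ≤ 0.962912 < 1.5 is true → IN Λ
[2] lift (2,8): star map gives 0.459341; window check 0.7 ≤ 0.459341 < 1.5 is false → out
[3] lift (3,8): star map gives 1.459341; window check 0.7 ≤ 1.459341 < 1.5 is true → IN Λ
[4] lift (8,5): star map gives 7.037088; window check 0.7 ≤ 7.037088 < 1.5 is false → out
[5] lift (-8,2): star map gives -8.385165; window check 0.7 ≤ -8.385165 < 1.5 is false → out
[6] lift (3,6): star map gives 1.844506; window check 0.7 ≤ 1.844506 < 1.5 is false → out
[7] lift (2,2): star map gives 1.614835; window check 0.7 ≤ 1.614835 < 1.5 is false → out

1, 3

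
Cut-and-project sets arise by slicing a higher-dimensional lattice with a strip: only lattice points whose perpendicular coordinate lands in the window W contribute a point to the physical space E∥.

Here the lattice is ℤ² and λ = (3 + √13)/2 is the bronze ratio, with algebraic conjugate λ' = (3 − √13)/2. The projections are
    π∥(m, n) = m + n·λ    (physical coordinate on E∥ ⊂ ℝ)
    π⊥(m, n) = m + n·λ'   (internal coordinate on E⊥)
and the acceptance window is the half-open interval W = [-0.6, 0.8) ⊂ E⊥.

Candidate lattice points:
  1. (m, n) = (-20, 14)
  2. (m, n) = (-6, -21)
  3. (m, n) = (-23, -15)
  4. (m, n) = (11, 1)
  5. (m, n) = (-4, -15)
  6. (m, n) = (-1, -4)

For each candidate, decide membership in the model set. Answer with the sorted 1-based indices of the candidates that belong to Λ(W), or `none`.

2, 5, 6

λ' = (3−√13)/2 ≈ -0.302776.
#1 (-20,14): internal coord -20 + (14)·λ' = -24.238859; -24.238859 ∉ [-0.6, 0.8) → out
#2 (-6,-21): internal coord -6 + (-21)·λ' = +0.358288; +0.358288 ∈ [-0.6, 0.8) → IN Λ
#3 (-23,-15): internal coord -23 + (-15)·λ' = -18.458365; -18.458365 ∉ [-0.6, 0.8) → out
#4 (11,1): internal coord 11 + (1)·λ' = +10.697224; +10.697224 ∉ [-0.6, 0.8) → out
#5 (-4,-15): internal coord -4 + (-15)·λ' = +0.541635; +0.541635 ∈ [-0.6, 0.8) → IN Λ
#6 (-1,-4): internal coord -1 + (-4)·λ' = +0.211103; +0.211103 ∈ [-0.6, 0.8) → IN Λ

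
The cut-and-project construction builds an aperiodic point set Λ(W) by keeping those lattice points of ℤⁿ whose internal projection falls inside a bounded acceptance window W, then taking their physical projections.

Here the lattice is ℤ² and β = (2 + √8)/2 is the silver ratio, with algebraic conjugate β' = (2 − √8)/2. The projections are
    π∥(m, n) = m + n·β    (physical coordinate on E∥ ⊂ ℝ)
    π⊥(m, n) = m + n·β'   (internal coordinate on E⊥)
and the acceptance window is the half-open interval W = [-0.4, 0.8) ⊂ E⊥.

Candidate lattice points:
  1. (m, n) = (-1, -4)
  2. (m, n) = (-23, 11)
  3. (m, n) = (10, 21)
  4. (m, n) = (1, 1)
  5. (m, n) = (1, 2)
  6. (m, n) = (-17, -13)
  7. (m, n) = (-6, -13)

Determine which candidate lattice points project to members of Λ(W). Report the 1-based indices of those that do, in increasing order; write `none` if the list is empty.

1, 4, 5

Numerically β ≈ 2.41421 and β' = −1/β ≈ -0.41421.
candidate 1: (m,n)=(-1,-4) → π∥ = -1-4·β ≈ -10.65685, π⊥ = -1-4·β' ≈ 0.65685 ∈ [-0.4, 0.8) ⇒ IN Λ
candidate 2: (m,n)=(-23,11) → π∥ = -23+11·β ≈ 3.55635, π⊥ = -23+11·β' ≈ -27.55635 ∉ [-0.4, 0.8) ⇒ out
candidate 3: (m,n)=(10,21) → π∥ = 10+21·β ≈ 60.69848, π⊥ = 10+21·β' ≈ 1.30152 ∉ [-0.4, 0.8) ⇒ out
candidate 4: (m,n)=(1,1) → π∥ = 1+1·β ≈ 3.41421, π⊥ = 1+1·β' ≈ 0.58579 ∈ [-0.4, 0.8) ⇒ IN Λ
candidate 5: (m,n)=(1,2) → π∥ = 1+2·β ≈ 5.82843, π⊥ = 1+2·β' ≈ 0.17157 ∈ [-0.4, 0.8) ⇒ IN Λ
candidate 6: (m,n)=(-17,-13) → π∥ = -17-13·β ≈ -48.38478, π⊥ = -17-13·β' ≈ -11.61522 ∉ [-0.4, 0.8) ⇒ out
candidate 7: (m,n)=(-6,-13) → π∥ = -6-13·β ≈ -37.38478, π⊥ = -6-13·β' ≈ -0.61522 ∉ [-0.4, 0.8) ⇒ out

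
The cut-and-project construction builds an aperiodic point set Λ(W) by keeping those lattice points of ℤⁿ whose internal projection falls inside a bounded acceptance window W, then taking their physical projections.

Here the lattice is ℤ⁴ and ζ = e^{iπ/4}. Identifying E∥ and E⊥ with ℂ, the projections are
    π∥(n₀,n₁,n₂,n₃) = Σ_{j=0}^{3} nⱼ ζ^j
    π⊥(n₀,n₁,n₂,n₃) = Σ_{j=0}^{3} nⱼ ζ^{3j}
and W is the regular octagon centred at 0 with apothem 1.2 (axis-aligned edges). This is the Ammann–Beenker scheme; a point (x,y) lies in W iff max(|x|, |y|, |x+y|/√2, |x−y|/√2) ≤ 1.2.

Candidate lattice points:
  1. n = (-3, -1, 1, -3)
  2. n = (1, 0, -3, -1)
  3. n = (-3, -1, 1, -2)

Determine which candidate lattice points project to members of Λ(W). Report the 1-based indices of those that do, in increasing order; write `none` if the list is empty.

π⊥(n) = n₀ + n₁ζ³ + n₂ζ⁶ + n₃ζ⁹ where ζ = e^{iπ/4}.
candidate 1: n = (-3, -1, 1, -3) → π⊥ ≈ (-4.4142, -3.8284); max(|x|,|y|,|x±y|/√2) = 5.8284 > 1.2 ⇒ ∉ W
candidate 2: n = (1, 0, -3, -1) → π⊥ ≈ (+0.2929, +2.2929); max(|x|,|y|,|x±y|/√2) = 2.2929 > 1.2 ⇒ ∉ W
candidate 3: n = (-3, -1, 1, -2) → π⊥ ≈ (-3.7071, -3.1213); max(|x|,|y|,|x±y|/√2) = 4.8284 > 1.2 ⇒ ∉ W

none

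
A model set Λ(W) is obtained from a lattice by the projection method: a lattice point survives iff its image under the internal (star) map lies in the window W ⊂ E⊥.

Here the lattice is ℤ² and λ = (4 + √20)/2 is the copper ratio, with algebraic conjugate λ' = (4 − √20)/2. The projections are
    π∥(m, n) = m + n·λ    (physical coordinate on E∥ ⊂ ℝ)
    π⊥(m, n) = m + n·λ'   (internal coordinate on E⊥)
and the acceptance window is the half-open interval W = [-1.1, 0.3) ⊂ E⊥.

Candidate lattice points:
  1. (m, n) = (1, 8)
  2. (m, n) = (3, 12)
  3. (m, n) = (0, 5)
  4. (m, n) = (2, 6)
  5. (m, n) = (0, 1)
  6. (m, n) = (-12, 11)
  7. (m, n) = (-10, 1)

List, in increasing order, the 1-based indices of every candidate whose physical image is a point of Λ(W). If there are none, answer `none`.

1, 2, 5

Compute λ' = (4−√20)/2 = -0.2361, so π⊥(m,n) = m -0.2361·n.
#1 (1,8): internal coord 1 + (8)·λ' = -0.8885; -0.8885 ∈ [-1.1, 0.3) → IN Λ
#2 (3,12): internal coord 3 + (12)·λ' = +0.1672; +0.1672 ∈ [-1.1, 0.3) → IN Λ
#3 (0,5): internal coord 0 + (5)·λ' = -1.1803; -1.1803 ∉ [-1.1, 0.3) → out
#4 (2,6): internal coord 2 + (6)·λ' = +0.5836; +0.5836 ∉ [-1.1, 0.3) → out
#5 (0,1): internal coord 0 + (1)·λ' = -0.2361; -0.2361 ∈ [-1.1, 0.3) → IN Λ
#6 (-12,11): internal coord -12 + (11)·λ' = -14.5967; -14.5967 ∉ [-1.1, 0.3) → out
#7 (-10,1): internal coord -10 + (1)·λ' = -10.2361; -10.2361 ∉ [-1.1, 0.3) → out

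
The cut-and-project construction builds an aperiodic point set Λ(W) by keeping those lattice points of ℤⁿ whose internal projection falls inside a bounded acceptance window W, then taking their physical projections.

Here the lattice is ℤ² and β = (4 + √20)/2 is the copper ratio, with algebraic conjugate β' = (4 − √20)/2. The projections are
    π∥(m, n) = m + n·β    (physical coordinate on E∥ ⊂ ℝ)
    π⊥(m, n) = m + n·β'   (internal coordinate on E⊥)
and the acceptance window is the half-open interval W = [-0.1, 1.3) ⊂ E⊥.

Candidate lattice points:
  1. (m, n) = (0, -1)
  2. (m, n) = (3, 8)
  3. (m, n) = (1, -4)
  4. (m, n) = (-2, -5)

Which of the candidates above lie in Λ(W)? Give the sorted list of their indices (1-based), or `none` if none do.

β' = (4−√20)/2 ≈ -0.236068.
candidate 1: (m,n)=(0,-1) → π∥ = 0-1·β ≈ -4.236068, π⊥ = 0-1·β' ≈ 0.236068 ∈ [-0.1, 1.3) ⇒ IN Λ
candidate 2: (m,n)=(3,8) → π∥ = 3+8·β ≈ 36.888544, π⊥ = 3+8·β' ≈ 1.111456 ∈ [-0.1, 1.3) ⇒ IN Λ
candidate 3: (m,n)=(1,-4) → π∥ = 1-4·β ≈ -15.944272, π⊥ = 1-4·β' ≈ 1.944272 ∉ [-0.1, 1.3) ⇒ out
candidate 4: (m,n)=(-2,-5) → π∥ = -2-5·β ≈ -23.180340, π⊥ = -2-5·β' ≈ -0.819660 ∉ [-0.1, 1.3) ⇒ out

1, 2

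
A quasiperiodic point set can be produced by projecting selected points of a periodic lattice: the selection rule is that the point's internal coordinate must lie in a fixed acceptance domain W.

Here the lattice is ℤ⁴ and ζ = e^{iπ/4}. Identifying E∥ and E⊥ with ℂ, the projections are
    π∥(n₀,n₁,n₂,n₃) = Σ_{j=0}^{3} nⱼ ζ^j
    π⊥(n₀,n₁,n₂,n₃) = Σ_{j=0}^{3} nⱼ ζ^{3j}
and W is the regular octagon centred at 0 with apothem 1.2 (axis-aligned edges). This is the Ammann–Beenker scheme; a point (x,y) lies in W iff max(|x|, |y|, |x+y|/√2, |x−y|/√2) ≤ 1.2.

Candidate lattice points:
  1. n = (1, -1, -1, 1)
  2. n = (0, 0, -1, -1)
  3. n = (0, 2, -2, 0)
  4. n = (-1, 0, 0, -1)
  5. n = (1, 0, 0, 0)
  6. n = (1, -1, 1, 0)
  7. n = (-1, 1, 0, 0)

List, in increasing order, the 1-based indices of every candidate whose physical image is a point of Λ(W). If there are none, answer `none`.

2, 5

Internal map: ζ^{3j} for j=0..3 gives (1,0), (−√2/2,√2/2), (0,−1), (√2/2,√2/2).
#1 (1, -1, -1, 1): internal (2.4142, 1.0000); octagon support 2.4142 vs apothem 1.2 → ∉ W
#2 (0, 0, -1, -1): internal (-0.7071, 0.2929); octagon support 0.7071 vs apothem 1.2 → ∈ W
#3 (0, 2, -2, 0): internal (-1.4142, 3.4142); octagon support 3.4142 vs apothem 1.2 → ∉ W
#4 (-1, 0, 0, -1): internal (-1.7071, -0.7071); octagon support 1.7071 vs apothem 1.2 → ∉ W
#5 (1, 0, 0, 0): internal (1.0000, 0.0000); octagon support 1.0000 vs apothem 1.2 → ∈ W
#6 (1, -1, 1, 0): internal (1.7071, -1.7071); octagon support 2.4142 vs apothem 1.2 → ∉ W
#7 (-1, 1, 0, 0): internal (-1.7071, 0.7071); octagon support 1.7071 vs apothem 1.2 → ∉ W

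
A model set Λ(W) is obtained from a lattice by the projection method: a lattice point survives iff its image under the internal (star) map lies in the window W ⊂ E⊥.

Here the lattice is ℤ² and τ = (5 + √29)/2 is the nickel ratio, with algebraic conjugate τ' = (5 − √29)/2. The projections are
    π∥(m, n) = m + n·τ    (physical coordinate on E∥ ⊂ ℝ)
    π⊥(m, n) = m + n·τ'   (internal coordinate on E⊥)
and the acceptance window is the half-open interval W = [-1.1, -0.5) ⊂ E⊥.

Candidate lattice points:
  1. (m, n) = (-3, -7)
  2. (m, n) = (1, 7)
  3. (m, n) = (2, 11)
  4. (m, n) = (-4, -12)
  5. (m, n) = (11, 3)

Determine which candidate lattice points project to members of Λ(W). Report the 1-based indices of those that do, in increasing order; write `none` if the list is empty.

none

τ' = (5−√29)/2 ≈ -0.19258.
candidate 1: (m,n)=(-3,-7) → π∥ = -3-7·τ ≈ -39.34808, π⊥ = -3-7·τ' ≈ -1.65192 ∉ [-1.1, -0.5) ⇒ out
candidate 2: (m,n)=(1,7) → π∥ = 1+7·τ ≈ 37.34808, π⊥ = 1+7·τ' ≈ -0.34808 ∉ [-1.1, -0.5) ⇒ out
candidate 3: (m,n)=(2,11) → π∥ = 2+11·τ ≈ 59.11841, π⊥ = 2+11·τ' ≈ -0.11841 ∉ [-1.1, -0.5) ⇒ out
candidate 4: (m,n)=(-4,-12) → π∥ = -4-12·τ ≈ -66.31099, π⊥ = -4-12·τ' ≈ -1.68901 ∉ [-1.1, -0.5) ⇒ out
candidate 5: (m,n)=(11,3) → π∥ = 11+3·τ ≈ 26.57775, π⊥ = 11+3·τ' ≈ 10.42225 ∉ [-1.1, -0.5) ⇒ out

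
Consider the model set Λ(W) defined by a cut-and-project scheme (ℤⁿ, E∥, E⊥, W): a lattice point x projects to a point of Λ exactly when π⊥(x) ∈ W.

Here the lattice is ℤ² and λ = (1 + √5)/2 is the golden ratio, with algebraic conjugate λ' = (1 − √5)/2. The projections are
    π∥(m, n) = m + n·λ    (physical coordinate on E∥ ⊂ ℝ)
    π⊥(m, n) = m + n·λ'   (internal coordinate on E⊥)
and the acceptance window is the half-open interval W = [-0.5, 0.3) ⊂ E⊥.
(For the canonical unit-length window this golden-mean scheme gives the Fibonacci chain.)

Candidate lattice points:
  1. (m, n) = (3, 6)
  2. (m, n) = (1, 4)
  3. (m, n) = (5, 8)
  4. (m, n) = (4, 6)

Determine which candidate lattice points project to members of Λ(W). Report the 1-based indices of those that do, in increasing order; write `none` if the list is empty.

3, 4

Numerically λ ≈ 1.61803 and λ' = −1/λ ≈ -0.61803.
#1 (3,6): internal coord 3 + (6)·λ' = -0.70820; -0.70820 ∉ [-0.5, 0.3) → out
#2 (1,4): internal coord 1 + (4)·λ' = -1.47214; -1.47214 ∉ [-0.5, 0.3) → out
#3 (5,8): internal coord 5 + (8)·λ' = +0.05573; +0.05573 ∈ [-0.5, 0.3) → IN Λ
#4 (4,6): internal coord 4 + (6)·λ' = +0.29180; +0.29180 ∈ [-0.5, 0.3) → IN Λ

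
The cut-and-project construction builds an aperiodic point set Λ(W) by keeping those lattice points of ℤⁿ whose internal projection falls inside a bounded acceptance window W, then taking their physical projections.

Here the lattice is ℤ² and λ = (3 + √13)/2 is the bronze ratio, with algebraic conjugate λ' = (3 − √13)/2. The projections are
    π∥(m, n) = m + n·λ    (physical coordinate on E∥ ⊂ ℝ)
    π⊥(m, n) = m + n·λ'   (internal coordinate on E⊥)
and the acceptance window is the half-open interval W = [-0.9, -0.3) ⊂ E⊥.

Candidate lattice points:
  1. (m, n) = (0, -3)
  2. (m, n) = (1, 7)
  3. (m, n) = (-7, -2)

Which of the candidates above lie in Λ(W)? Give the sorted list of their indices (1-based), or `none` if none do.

Numerically λ ≈ 3.30278 and λ' = −1/λ ≈ -0.30278.
[1] lift (0,-3): star map gives 0.90833; window check -0.9 ≤ 0.90833 < -0.3 is false → out
[2] lift (1,7): star map gives -1.11943; window check -0.9 ≤ -1.11943 < -0.3 is false → out
[3] lift (-7,-2): star map gives -6.39445; window check -0.9 ≤ -6.39445 < -0.3 is false → out

none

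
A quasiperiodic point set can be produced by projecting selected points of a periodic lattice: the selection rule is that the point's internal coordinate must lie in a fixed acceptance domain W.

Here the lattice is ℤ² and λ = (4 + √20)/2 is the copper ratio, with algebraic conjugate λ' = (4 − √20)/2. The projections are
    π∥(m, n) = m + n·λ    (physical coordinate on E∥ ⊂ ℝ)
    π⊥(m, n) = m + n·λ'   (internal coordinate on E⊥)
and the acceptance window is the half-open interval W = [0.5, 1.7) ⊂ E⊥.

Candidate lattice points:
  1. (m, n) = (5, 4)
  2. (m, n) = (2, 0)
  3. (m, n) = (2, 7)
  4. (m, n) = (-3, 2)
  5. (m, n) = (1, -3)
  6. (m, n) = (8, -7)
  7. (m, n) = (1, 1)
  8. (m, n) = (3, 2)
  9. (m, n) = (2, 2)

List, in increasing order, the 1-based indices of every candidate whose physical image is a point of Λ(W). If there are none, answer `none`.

Compute λ' = (4−√20)/2 = -0.23607, so π⊥(m,n) = m -0.23607·n.
#1 (5,4): internal coord 5 + (4)·λ' = +4.05573; +4.05573 ∉ [0.5, 1.7) → out
#2 (2,0): internal coord 2 + (0)·λ' = +2.00000; +2.00000 ∉ [0.5, 1.7) → out
#3 (2,7): internal coord 2 + (7)·λ' = +0.34752; +0.34752 ∉ [0.5, 1.7) → out
#4 (-3,2): internal coord -3 + (2)·λ' = -3.47214; -3.47214 ∉ [0.5, 1.7) → out
#5 (1,-3): internal coord 1 + (-3)·λ' = +1.70820; +1.70820 ∉ [0.5, 1.7) → out
#6 (8,-7): internal coord 8 + (-7)·λ' = +9.65248; +9.65248 ∉ [0.5, 1.7) → out
#7 (1,1): internal coord 1 + (1)·λ' = +0.76393; +0.76393 ∈ [0.5, 1.7) → IN Λ
#8 (3,2): internal coord 3 + (2)·λ' = +2.52786; +2.52786 ∉ [0.5, 1.7) → out
#9 (2,2): internal coord 2 + (2)·λ' = +1.52786; +1.52786 ∈ [0.5, 1.7) → IN Λ

7, 9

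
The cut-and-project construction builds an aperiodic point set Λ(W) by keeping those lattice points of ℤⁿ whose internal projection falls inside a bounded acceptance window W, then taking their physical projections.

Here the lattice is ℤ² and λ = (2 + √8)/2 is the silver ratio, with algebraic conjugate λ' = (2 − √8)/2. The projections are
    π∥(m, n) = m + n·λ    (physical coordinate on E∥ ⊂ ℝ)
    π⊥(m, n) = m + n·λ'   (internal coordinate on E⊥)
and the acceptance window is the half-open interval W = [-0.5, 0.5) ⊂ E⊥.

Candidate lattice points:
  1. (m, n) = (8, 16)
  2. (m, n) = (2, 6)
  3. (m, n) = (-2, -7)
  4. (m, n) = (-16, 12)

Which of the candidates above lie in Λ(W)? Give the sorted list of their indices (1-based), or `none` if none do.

Compute λ' = (2−√8)/2 = -0.414214, so π⊥(m,n) = m -0.414214·n.
#1 (8,16): internal coord 8 + (16)·λ' = +1.372583; +1.372583 ∉ [-0.5, 0.5) → out
#2 (2,6): internal coord 2 + (6)·λ' = -0.485281; -0.485281 ∈ [-0.5, 0.5) → IN Λ
#3 (-2,-7): internal coord -2 + (-7)·λ' = +0.899495; +0.899495 ∉ [-0.5, 0.5) → out
#4 (-16,12): internal coord -16 + (12)·λ' = -20.970563; -20.970563 ∉ [-0.5, 0.5) → out

2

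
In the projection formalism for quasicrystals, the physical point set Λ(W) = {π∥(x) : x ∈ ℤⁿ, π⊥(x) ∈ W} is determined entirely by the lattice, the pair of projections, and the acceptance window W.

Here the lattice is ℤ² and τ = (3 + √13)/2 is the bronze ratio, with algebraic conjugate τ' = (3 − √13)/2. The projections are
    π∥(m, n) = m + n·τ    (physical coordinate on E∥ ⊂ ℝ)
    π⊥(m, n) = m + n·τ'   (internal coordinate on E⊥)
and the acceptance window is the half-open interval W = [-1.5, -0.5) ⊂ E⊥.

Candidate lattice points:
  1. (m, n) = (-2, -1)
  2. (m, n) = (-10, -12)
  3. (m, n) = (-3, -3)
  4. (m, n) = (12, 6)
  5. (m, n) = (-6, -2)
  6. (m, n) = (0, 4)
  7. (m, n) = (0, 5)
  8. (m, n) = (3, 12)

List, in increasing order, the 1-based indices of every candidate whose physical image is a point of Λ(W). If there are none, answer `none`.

6, 8

τ' = (3−√13)/2 ≈ -0.302776.
#1 (-2,-1): internal coord -2 + (-1)·τ' = -1.697224; -1.697224 ∉ [-1.5, -0.5) → out
#2 (-10,-12): internal coord -10 + (-12)·τ' = -6.366692; -6.366692 ∉ [-1.5, -0.5) → out
#3 (-3,-3): internal coord -3 + (-3)·τ' = -2.091673; -2.091673 ∉ [-1.5, -0.5) → out
#4 (12,6): internal coord 12 + (6)·τ' = +10.183346; +10.183346 ∉ [-1.5, -0.5) → out
#5 (-6,-2): internal coord -6 + (-2)·τ' = -5.394449; -5.394449 ∉ [-1.5, -0.5) → out
#6 (0,4): internal coord 0 + (4)·τ' = -1.211103; -1.211103 ∈ [-1.5, -0.5) → IN Λ
#7 (0,5): internal coord 0 + (5)·τ' = -1.513878; -1.513878 ∉ [-1.5, -0.5) → out
#8 (3,12): internal coord 3 + (12)·τ' = -0.633308; -0.633308 ∈ [-1.5, -0.5) → IN Λ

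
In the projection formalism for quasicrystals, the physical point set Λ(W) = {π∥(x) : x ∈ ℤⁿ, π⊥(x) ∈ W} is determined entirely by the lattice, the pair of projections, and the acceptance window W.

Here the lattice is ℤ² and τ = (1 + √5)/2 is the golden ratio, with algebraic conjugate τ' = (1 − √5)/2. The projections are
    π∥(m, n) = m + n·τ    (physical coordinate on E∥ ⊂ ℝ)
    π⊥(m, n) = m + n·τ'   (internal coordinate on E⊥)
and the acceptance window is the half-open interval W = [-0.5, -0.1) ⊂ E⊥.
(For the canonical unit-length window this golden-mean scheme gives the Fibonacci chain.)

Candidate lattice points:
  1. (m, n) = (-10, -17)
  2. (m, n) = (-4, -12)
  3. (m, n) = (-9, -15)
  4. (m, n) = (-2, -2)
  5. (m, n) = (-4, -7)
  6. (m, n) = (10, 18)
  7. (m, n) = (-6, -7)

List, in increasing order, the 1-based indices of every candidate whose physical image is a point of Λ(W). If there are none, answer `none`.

none

Compute τ' = (1−√5)/2 = -0.61803, so π⊥(m,n) = m -0.61803·n.
#1 (-10,-17): internal coord -10 + (-17)·τ' = +0.50658; +0.50658 ∉ [-0.5, -0.1) → out
#2 (-4,-12): internal coord -4 + (-12)·τ' = +3.41641; +3.41641 ∉ [-0.5, -0.1) → out
#3 (-9,-15): internal coord -9 + (-15)·τ' = +0.27051; +0.27051 ∉ [-0.5, -0.1) → out
#4 (-2,-2): internal coord -2 + (-2)·τ' = -0.76393; -0.76393 ∉ [-0.5, -0.1) → out
#5 (-4,-7): internal coord -4 + (-7)·τ' = +0.32624; +0.32624 ∉ [-0.5, -0.1) → out
#6 (10,18): internal coord 10 + (18)·τ' = -1.12461; -1.12461 ∉ [-0.5, -0.1) → out
#7 (-6,-7): internal coord -6 + (-7)·τ' = -1.67376; -1.67376 ∉ [-0.5, -0.1) → out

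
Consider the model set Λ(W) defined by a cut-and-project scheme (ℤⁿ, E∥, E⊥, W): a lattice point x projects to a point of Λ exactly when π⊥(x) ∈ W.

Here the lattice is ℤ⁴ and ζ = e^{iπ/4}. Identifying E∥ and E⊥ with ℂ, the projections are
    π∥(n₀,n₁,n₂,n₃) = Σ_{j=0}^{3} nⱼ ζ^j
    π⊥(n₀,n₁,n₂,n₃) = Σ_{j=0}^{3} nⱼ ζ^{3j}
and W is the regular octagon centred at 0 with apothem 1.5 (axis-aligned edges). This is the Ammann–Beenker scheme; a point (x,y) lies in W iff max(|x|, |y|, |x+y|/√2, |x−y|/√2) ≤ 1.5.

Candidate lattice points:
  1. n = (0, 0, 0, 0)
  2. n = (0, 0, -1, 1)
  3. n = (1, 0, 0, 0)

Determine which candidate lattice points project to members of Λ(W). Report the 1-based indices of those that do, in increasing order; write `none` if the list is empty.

1, 3

Internal map: ζ^{3j} for j=0..3 gives (1,0), (−√2/2,√2/2), (0,−1), (√2/2,√2/2).
#1 (0, 0, 0, 0): internal (0.00000, 0.00000); octagon support 0.00000 vs apothem 1.5 → ∈ W
#2 (0, 0, -1, 1): internal (0.70711, 1.70711); octagon support 1.70711 vs apothem 1.5 → ∉ W
#3 (1, 0, 0, 0): internal (1.00000, 0.00000); octagon support 1.00000 vs apothem 1.5 → ∈ W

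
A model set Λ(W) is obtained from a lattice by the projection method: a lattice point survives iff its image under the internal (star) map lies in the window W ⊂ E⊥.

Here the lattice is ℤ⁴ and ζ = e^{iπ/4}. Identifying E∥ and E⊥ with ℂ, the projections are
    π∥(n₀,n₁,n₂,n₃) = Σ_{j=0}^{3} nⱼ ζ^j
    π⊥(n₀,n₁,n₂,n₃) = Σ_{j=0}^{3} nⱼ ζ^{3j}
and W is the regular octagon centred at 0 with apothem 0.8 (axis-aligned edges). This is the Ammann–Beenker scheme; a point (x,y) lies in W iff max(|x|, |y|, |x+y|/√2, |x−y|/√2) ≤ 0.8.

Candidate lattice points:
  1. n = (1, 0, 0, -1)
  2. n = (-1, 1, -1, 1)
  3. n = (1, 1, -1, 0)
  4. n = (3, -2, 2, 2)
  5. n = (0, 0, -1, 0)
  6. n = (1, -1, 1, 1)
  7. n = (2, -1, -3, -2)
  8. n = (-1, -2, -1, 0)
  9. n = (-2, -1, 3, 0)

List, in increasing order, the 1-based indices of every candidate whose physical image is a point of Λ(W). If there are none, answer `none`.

1, 8

Internal map: ζ^{3j} for j=0..3 gives (1,0), (−√2/2,√2/2), (0,−1), (√2/2,√2/2).
candidate 1: n = (1, 0, 0, -1) → π⊥ ≈ (+0.29289, -0.70711); max(|x|,|y|,|x±y|/√2) = 0.70711 ≤ 0.8 ⇒ ∈ W
candidate 2: n = (-1, 1, -1, 1) → π⊥ ≈ (-1.00000, +2.41421); max(|x|,|y|,|x±y|/√2) = 2.41421 > 0.8 ⇒ ∉ W
candidate 3: n = (1, 1, -1, 0) → π⊥ ≈ (+0.29289, +1.70711); max(|x|,|y|,|x±y|/√2) = 1.70711 > 0.8 ⇒ ∉ W
candidate 4: n = (3, -2, 2, 2) → π⊥ ≈ (+5.82843, -2.00000); max(|x|,|y|,|x±y|/√2) = 5.82843 > 0.8 ⇒ ∉ W
candidate 5: n = (0, 0, -1, 0) → π⊥ ≈ (+0.00000, +1.00000); max(|x|,|y|,|x±y|/√2) = 1.00000 > 0.8 ⇒ ∉ W
candidate 6: n = (1, -1, 1, 1) → π⊥ ≈ (+2.41421, -1.00000); max(|x|,|y|,|x±y|/√2) = 2.41421 > 0.8 ⇒ ∉ W
candidate 7: n = (2, -1, -3, -2) → π⊥ ≈ (+1.29289, +0.87868); max(|x|,|y|,|x±y|/√2) = 1.53553 > 0.8 ⇒ ∉ W
candidate 8: n = (-1, -2, -1, 0) → π⊥ ≈ (+0.41421, -0.41421); max(|x|,|y|,|x±y|/√2) = 0.58579 ≤ 0.8 ⇒ ∈ W
candidate 9: n = (-2, -1, 3, 0) → π⊥ ≈ (-1.29289, -3.70711); max(|x|,|y|,|x±y|/√2) = 3.70711 > 0.8 ⇒ ∉ W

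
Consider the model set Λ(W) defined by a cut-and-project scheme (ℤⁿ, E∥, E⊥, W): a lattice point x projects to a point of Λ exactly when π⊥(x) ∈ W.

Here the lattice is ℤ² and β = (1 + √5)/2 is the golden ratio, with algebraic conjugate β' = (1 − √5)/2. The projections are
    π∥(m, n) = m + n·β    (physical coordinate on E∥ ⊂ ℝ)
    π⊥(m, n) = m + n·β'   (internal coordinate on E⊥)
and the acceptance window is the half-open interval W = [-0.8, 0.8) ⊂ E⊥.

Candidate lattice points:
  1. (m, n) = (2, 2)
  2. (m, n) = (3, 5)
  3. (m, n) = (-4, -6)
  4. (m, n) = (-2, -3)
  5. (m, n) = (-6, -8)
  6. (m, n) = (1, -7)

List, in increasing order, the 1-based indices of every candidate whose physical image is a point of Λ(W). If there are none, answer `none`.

Compute β' = (1−√5)/2 = -0.61803, so π⊥(m,n) = m -0.61803·n.
candidate 1: (m,n)=(2,2) → π∥ = 2+2·β ≈ 5.23607, π⊥ = 2+2·β' ≈ 0.76393 ∈ [-0.8, 0.8) ⇒ IN Λ
candidate 2: (m,n)=(3,5) → π∥ = 3+5·β ≈ 11.09017, π⊥ = 3+5·β' ≈ -0.09017 ∈ [-0.8, 0.8) ⇒ IN Λ
candidate 3: (m,n)=(-4,-6) → π∥ = -4-6·β ≈ -13.70820, π⊥ = -4-6·β' ≈ -0.29180 ∈ [-0.8, 0.8) ⇒ IN Λ
candidate 4: (m,n)=(-2,-3) → π∥ = -2-3·β ≈ -6.85410, π⊥ = -2-3·β' ≈ -0.14590 ∈ [-0.8, 0.8) ⇒ IN Λ
candidate 5: (m,n)=(-6,-8) → π∥ = -6-8·β ≈ -18.94427, π⊥ = -6-8·β' ≈ -1.05573 ∉ [-0.8, 0.8) ⇒ out
candidate 6: (m,n)=(1,-7) → π∥ = 1-7·β ≈ -10.32624, π⊥ = 1-7·β' ≈ 5.32624 ∉ [-0.8, 0.8) ⇒ out

1, 2, 3, 4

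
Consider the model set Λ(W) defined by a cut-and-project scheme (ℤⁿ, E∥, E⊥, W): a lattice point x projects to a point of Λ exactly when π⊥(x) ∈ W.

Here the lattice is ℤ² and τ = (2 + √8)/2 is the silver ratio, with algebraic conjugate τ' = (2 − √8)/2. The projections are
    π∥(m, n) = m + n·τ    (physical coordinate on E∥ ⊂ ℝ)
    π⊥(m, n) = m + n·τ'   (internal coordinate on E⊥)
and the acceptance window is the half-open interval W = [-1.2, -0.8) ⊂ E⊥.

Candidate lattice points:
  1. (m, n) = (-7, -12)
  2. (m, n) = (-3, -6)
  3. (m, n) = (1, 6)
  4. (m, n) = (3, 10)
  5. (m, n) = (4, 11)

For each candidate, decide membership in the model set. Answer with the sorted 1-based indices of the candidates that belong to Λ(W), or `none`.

Compute τ' = (2−√8)/2 = -0.4142, so π⊥(m,n) = m -0.4142·n.
candidate 1: (m,n)=(-7,-12) → π∥ = -7-12·τ ≈ -35.9706, π⊥ = -7-12·τ' ≈ -2.0294 ∉ [-1.2, -0.8) ⇒ out
candidate 2: (m,n)=(-3,-6) → π∥ = -3-6·τ ≈ -17.4853, π⊥ = -3-6·τ' ≈ -0.5147 ∉ [-1.2, -0.8) ⇒ out
candidate 3: (m,n)=(1,6) → π∥ = 1+6·τ ≈ 15.4853, π⊥ = 1+6·τ' ≈ -1.4853 ∉ [-1.2, -0.8) ⇒ out
candidate 4: (m,n)=(3,10) → π∥ = 3+10·τ ≈ 27.1421, π⊥ = 3+10·τ' ≈ -1.1421 ∈ [-1.2, -0.8) ⇒ IN Λ
candidate 5: (m,n)=(4,11) → π∥ = 4+11·τ ≈ 30.5563, π⊥ = 4+11·τ' ≈ -0.5563 ∉ [-1.2, -0.8) ⇒ out

4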